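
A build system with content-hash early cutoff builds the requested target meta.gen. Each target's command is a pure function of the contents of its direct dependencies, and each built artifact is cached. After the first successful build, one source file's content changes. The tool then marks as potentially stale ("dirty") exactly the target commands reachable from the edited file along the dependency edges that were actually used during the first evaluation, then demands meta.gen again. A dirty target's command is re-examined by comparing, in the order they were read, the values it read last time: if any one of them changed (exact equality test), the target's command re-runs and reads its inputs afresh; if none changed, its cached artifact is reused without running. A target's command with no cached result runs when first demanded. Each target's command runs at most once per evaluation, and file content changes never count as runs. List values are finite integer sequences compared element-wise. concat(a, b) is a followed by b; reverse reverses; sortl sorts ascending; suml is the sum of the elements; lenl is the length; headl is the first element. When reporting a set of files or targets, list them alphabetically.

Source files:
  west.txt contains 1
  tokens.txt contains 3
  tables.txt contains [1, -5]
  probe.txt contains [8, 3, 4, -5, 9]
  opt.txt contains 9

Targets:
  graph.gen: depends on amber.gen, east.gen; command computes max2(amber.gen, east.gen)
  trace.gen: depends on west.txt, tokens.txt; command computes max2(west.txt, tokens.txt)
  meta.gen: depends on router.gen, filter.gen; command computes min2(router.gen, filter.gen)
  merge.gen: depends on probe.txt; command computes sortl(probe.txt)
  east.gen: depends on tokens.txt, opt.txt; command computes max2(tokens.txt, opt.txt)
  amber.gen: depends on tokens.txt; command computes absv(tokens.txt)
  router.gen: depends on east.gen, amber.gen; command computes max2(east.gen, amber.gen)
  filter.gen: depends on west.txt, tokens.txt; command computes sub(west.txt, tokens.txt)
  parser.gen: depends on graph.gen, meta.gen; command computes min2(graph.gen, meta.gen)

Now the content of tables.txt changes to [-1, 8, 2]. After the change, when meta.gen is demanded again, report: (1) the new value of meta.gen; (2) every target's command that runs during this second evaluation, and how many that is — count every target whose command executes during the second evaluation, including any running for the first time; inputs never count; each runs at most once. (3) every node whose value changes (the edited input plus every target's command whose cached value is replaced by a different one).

First evaluation (everything demanded from the output):
  amber.gen = absv(3) = 3
  east.gen = max2(3, 9) = 9
  filter.gen = sub(1, 3) = -2
  router.gen = max2(9, 3) = 9
  meta.gen = min2(9, -2) = -2

Propagation after the edit:
  tables.txt feeds no computation that the output demands — nothing is marked dirty and nothing runs.

Key observation: tables.txt is never demanded by the output, so the edit triggers no recomputation at all.

New value of meta.gen: -2.
Target commands that run: none — 0 in total.
Values that change: tables.txt.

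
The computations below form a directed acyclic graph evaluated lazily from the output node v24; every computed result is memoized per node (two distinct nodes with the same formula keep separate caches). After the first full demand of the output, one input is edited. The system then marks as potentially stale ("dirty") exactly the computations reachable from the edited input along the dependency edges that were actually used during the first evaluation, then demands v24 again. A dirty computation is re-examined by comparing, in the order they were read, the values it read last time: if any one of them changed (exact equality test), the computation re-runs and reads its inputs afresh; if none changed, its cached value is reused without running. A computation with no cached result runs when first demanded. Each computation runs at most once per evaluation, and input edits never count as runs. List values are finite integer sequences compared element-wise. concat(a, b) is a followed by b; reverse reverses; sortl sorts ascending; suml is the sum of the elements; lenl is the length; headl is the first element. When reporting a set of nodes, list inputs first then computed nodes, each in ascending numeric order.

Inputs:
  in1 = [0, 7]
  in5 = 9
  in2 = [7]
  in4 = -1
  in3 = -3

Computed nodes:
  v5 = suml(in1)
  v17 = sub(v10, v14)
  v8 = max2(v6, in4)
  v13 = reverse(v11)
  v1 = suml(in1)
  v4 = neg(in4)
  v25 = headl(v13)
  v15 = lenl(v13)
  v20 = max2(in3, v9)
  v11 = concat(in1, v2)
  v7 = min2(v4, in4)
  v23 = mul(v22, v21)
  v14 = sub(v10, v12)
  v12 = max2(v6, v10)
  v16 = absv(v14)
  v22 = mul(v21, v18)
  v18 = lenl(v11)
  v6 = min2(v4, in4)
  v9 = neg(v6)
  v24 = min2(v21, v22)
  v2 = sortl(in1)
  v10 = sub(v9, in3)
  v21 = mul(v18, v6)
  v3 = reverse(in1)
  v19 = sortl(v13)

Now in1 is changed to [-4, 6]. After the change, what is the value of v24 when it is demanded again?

Demanding v24 again yields -16.
Note the absorption at v18: it re-runs yet its value is the same, leaving the output's value untouched.

First demand of the output computes:
  v2 = sortl([0, 7]) = [0, 7]
  v4 = neg(-1) = 1
  v6 = min2(1, -1) = -1
  v11 = concat([0, 7], [0, 7]) = [0, 7, 0, 7]
  v18 = lenl([0, 7, 0, 7]) = 4
  v21 = mul(4, -1) = -4
  v22 = mul(-4, 4) = -16
  v24 = min2(-4, -16) = -16

After the edit, cleaning proceeds:
  v2: a read changed (in1 [0, 7]->[-4, 6]) — executes, giving [-4, 6].
  v11: a read changed (in1 [0, 7]->[-4, 6]; v2 [0, 7]->[-4, 6]) — executes, giving [-4, 6, -4, 6].
  v18: a read changed (v11 [0, 7, 0, 7]->[-4, 6, -4, 6]) — executes, giving 4 — identical to its old value.
  v21: dirty, but its reads are unchanged (v18 unchanged, v6 unchanged); cached -4 stands.
  v22: dirty, but its reads are unchanged (v21 unchanged, v18 unchanged); cached -16 stands.
  v24: dirty, but its reads are unchanged (v21 unchanged, v22 unchanged); cached -16 stands.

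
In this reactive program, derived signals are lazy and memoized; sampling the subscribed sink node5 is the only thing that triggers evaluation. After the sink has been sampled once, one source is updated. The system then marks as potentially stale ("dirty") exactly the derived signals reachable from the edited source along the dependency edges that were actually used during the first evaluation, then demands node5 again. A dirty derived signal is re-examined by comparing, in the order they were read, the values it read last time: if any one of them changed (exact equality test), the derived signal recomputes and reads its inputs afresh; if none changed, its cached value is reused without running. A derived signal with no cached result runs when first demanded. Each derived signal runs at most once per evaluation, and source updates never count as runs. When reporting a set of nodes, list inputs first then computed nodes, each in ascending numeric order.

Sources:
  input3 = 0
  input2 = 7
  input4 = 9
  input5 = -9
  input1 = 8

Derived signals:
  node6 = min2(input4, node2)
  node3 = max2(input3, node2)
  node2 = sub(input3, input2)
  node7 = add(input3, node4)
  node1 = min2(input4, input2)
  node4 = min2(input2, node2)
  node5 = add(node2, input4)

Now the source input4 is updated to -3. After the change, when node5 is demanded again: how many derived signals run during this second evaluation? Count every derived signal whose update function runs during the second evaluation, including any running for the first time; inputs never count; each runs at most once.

1 derived signals run: node5.

First demand of the output computes:
  node2 = sub(0, 7) = -7
  node5 = add(-7, 9) = 2

After the edit, cleaning proceeds:
  node5: a read changed (input4 9->-3) — executes, giving -10.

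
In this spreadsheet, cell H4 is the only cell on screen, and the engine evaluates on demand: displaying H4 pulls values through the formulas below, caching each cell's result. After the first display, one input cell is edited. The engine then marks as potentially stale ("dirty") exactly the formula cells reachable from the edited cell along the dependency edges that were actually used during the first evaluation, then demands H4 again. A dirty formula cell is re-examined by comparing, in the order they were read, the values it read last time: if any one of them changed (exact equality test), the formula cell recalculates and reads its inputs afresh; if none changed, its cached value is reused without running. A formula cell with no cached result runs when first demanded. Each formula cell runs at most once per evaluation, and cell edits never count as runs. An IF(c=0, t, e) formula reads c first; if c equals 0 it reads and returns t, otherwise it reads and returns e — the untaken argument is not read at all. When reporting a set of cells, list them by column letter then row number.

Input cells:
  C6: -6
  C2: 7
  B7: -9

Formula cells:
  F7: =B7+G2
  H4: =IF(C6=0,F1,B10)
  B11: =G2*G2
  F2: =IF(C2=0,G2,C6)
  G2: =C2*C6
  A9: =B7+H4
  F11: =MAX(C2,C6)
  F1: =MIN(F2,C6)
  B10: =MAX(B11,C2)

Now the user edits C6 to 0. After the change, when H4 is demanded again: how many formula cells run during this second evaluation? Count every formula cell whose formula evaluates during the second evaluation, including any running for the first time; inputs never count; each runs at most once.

Initial pass — values computed on the first demand:
  G2 = 7 * -6 = -42
  B11 = -42 * -42 = 1764
  B10 = MAX(1764, 7) = 1764
  H4 = IF(C6=0: C6=-6 -> else branch B10) = 1764

Second demand — change propagation:
  G2: dirty yet unreached — the second evaluation never asks for it.
  B11: dirty yet unreached — the second evaluation never asks for it.
  B10: dirty yet unreached — the second evaluation never asks for it.
  F2: newly demanded (no cache) — executes and yields 0.
  F1: newly demanded (no cache) — executes and yields 0.
  H4: re-runs because C6 -6->0; new result 0.

The important point: the flipped condition redirects demand; B10, B11, G2 are left stale, never re-checked.

Run set: F1, F2, H4 (3 run).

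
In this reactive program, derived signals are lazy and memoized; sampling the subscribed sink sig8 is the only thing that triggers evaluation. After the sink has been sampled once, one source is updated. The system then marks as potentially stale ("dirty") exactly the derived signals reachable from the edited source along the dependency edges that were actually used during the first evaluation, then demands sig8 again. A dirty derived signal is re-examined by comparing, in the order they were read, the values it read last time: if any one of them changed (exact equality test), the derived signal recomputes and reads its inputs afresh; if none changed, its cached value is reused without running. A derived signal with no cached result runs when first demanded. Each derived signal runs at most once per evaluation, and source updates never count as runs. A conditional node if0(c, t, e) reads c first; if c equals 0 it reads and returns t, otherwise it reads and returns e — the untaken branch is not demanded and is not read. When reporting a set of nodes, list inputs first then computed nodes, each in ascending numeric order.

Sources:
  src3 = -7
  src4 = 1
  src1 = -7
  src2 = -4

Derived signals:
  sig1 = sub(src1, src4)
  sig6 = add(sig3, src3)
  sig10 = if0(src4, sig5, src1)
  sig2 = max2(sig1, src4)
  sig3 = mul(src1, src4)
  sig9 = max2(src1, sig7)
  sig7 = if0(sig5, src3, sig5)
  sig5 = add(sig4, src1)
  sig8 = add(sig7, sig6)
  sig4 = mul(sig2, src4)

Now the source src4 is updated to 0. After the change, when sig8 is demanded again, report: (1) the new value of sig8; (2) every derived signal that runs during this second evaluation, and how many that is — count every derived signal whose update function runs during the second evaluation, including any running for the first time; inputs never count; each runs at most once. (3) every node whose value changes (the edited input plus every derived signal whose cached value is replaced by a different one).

First demand of the output computes:
  sig1 = sub(-7, 1) = -8
  sig2 = max2(-8, 1) = 1
  sig3 = mul(-7, 1) = -7
  sig4 = mul(1, 1) = 1
  sig5 = add(1, -7) = -6
  sig6 = add(-7, -7) = -14
  sig7 = if0(sig5=-6 -> else branch sig5) = -6
  sig8 = add(-6, -14) = -20

After the edit, cleaning proceeds:
  sig1: a read changed (src4 1->0) — executes, giving -7.
  sig2: a read changed (sig1 -8->-7; src4 1->0) — executes, giving 0.
  sig3: a read changed (src4 1->0) — executes, giving 0.
  sig4: a read changed (sig2 1->0; src4 1->0) — executes, giving 0.
  sig5: a read changed (sig4 1->0) — executes, giving -7.
  sig6: a read changed (sig3 -7->0) — executes, giving -7.
  sig7: a read changed (sig5 -6->-7; sig5 -6->-7) — executes, giving -7.
  sig8: a read changed (sig7 -6->-7; sig6 -14->-7) — executes, giving -14.

Demanding sig8 again yields -14.
8 derived signals run: sig1, sig2, sig3, sig4, sig5, sig6, sig7, sig8.
The nodes whose values change: src4, sig1, sig2, sig3, sig4, sig5, sig6, sig7, sig8.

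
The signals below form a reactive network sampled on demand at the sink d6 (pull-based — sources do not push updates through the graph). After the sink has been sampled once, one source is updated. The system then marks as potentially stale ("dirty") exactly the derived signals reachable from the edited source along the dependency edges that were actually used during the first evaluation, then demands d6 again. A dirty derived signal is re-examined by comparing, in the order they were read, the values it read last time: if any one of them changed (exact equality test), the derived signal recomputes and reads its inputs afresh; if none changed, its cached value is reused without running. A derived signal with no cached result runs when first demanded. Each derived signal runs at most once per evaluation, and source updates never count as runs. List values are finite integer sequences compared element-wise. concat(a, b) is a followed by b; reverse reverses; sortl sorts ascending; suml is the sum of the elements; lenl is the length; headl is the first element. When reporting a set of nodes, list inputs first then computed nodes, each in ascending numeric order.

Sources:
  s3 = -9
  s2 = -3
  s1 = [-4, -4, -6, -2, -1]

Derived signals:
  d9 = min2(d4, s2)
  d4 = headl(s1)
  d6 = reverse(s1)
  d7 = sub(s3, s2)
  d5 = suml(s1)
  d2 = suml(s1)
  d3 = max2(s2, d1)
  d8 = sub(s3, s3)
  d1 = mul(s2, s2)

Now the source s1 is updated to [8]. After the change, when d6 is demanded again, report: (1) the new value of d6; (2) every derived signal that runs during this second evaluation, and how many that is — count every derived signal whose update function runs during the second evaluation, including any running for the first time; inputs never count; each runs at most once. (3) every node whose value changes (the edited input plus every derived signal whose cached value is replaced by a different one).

d6 now evaluates to [8].
Run set: d6 (1 run).
Changed values: s1, d6.

Initial pass — values computed on the first demand:
  d6 = reverse([-4, -4, -6, -2, -1]) = [-1, -2, -6, -4, -4]

Second demand — change propagation:
  d6: re-runs because s1 [-4, -4, -6, -2, -1]->[8]; new result [8].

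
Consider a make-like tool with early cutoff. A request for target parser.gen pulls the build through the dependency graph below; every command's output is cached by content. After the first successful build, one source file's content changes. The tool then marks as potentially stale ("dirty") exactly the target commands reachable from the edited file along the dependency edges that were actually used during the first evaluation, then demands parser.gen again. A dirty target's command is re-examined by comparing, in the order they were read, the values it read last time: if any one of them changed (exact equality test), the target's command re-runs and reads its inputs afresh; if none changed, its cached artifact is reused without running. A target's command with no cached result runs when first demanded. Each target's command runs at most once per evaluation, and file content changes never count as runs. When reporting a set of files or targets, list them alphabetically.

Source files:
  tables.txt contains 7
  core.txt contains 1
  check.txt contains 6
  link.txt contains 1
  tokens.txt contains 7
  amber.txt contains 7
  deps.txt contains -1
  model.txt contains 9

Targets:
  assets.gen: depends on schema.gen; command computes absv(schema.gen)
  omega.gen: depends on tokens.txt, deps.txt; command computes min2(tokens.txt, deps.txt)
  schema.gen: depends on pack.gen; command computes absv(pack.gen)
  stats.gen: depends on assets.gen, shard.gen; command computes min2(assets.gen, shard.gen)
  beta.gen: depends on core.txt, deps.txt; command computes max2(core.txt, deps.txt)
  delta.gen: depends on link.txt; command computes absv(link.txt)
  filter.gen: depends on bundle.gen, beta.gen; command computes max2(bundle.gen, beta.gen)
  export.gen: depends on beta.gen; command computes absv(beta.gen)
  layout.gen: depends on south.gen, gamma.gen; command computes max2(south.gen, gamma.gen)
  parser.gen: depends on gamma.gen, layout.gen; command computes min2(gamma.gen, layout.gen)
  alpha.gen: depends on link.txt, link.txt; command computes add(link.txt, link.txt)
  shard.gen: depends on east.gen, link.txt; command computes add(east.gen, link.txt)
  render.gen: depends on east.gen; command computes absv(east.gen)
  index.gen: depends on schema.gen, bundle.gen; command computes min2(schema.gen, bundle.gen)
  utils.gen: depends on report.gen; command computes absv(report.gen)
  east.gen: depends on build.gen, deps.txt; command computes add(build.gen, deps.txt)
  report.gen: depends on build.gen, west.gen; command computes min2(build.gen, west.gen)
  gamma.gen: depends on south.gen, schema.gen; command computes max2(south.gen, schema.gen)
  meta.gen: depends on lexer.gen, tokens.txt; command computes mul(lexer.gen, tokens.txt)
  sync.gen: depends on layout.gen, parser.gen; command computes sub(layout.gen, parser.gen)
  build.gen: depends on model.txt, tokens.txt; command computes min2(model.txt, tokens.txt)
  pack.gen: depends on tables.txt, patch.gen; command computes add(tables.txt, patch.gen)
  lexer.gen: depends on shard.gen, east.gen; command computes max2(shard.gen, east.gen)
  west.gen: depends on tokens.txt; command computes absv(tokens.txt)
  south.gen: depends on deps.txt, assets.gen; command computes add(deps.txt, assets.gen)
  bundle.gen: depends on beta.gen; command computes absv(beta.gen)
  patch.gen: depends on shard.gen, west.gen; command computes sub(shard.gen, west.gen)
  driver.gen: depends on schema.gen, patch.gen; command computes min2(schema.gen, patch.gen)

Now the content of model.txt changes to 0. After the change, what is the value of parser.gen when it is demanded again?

Demanding parser.gen again yields 0.

First demand of the output computes:
  build.gen = min2(9, 7) = 7
  east.gen = add(7, -1) = 6
  shard.gen = add(6, 1) = 7
  west.gen = absv(7) = 7
  patch.gen = sub(7, 7) = 0
  pack.gen = add(7, 0) = 7
  schema.gen = absv(7) = 7
  assets.gen = absv(7) = 7
  south.gen = add(-1, 7) = 6
  gamma.gen = max2(6, 7) = 7
  layout.gen = max2(6, 7) = 7
  parser.gen = min2(7, 7) = 7

After the edit, cleaning proceeds:
  build.gen: a read changed (model.txt 9->0) — executes, giving 0.
  east.gen: a read changed (build.gen 7->0) — executes, giving -1.
  shard.gen: a read changed (east.gen 6->-1) — executes, giving 0.
  patch.gen: a read changed (shard.gen 7->0) — executes, giving -7.
  pack.gen: a read changed (patch.gen 0->-7) — executes, giving 0.
  schema.gen: a read changed (pack.gen 7->0) — executes, giving 0.
  assets.gen: a read changed (schema.gen 7->0) — executes, giving 0.
  south.gen: a read changed (assets.gen 7->0) — executes, giving -1.
  gamma.gen: a read changed (south.gen 6->-1; schema.gen 7->0) — executes, giving 0.
  layout.gen: a read changed (south.gen 6->-1; gamma.gen 7->0) — executes, giving 0.
  parser.gen: a read changed (gamma.gen 7->0; layout.gen 7->0) — executes, giving 0.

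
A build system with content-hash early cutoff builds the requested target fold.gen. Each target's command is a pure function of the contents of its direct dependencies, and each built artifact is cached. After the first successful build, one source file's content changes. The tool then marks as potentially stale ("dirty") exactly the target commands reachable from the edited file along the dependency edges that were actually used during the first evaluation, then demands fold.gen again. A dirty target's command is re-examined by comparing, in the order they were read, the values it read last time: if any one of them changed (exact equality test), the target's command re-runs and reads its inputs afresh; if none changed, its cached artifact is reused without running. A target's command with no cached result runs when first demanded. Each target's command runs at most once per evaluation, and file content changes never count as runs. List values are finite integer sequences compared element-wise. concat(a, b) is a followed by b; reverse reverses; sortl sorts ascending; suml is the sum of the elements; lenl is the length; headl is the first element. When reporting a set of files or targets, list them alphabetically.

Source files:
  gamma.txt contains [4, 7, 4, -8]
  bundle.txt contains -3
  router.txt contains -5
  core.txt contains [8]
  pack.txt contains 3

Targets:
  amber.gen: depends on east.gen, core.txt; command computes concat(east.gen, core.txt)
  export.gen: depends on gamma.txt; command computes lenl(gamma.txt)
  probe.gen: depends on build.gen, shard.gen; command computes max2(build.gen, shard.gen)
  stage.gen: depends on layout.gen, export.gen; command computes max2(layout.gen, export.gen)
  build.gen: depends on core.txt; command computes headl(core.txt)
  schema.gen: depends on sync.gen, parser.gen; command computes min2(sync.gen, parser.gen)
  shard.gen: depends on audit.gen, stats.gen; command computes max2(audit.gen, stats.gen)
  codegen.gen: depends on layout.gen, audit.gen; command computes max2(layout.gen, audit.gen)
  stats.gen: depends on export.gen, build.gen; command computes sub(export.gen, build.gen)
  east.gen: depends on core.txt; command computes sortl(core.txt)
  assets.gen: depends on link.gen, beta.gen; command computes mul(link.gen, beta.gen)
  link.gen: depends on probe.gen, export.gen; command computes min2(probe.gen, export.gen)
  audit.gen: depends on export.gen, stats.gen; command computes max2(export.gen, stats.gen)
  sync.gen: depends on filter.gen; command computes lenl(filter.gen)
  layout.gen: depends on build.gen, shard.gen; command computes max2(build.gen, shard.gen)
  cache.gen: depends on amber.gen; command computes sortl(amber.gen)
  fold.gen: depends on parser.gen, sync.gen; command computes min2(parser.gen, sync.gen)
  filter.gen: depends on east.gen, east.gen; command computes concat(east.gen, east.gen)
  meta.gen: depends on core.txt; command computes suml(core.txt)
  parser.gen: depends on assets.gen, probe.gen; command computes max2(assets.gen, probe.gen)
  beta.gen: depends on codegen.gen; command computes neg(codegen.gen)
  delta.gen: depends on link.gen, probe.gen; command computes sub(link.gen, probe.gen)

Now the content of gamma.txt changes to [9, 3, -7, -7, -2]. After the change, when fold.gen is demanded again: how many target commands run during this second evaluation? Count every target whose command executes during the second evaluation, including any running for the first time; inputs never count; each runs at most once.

First evaluation (everything demanded from the output):
  build.gen = headl([8]) = 8
  east.gen = sortl([8]) = [8]
  export.gen = lenl([4, 7, 4, -8]) = 4
  filter.gen = concat([8], [8]) = [8, 8]
  stats.gen = sub(4, 8) = -4
  audit.gen = max2(4, -4) = 4
  shard.gen = max2(4, -4) = 4
  layout.gen = max2(8, 4) = 8
  codegen.gen = max2(8, 4) = 8
  beta.gen = neg(8) = -8
  probe.gen = max2(8, 4) = 8
  link.gen = min2(8, 4) = 4
  assets.gen = mul(4, -8) = -32
  parser.gen = max2(-32, 8) = 8
  sync.gen = lenl([8, 8]) = 2
  fold.gen = min2(8, 2) = 2

Propagation after the edit:
  export.gen: runs — gamma.txt [4, 7, 4, -8]->[9, 3, -7, -7, -2]; result 5.
  stats.gen: runs — export.gen 4->5; result -3.
  audit.gen: runs — export.gen 4->5; stats.gen -4->-3; result 5.
  shard.gen: runs — audit.gen 4->5; stats.gen -4->-3; result 5.
  layout.gen: runs — shard.gen 4->5; result 8 (same value as before).
  codegen.gen: runs — audit.gen 4->5; result 8 (same value as before).
  beta.gen: checked — values it read are unchanged (codegen.gen unchanged); reused cached -8 without running.
  probe.gen: runs — shard.gen 4->5; result 8 (same value as before).
  link.gen: runs — export.gen 4->5; result 5.
  assets.gen: runs — link.gen 4->5; result -40.
  parser.gen: runs — assets.gen -32->-40; result 8 (same value as before).
  fold.gen: checked — values it read are unchanged (parser.gen unchanged, sync.gen unchanged); reused cached 2 without running.

Key observation: the cutoff stops propagation at beta.gen — its inputs' values are unchanged, so it reuses its cache.

Target commands that run: assets.gen, audit.gen, codegen.gen, export.gen, layout.gen, link.gen, parser.gen, probe.gen, shard.gen, stats.gen — 10 in total.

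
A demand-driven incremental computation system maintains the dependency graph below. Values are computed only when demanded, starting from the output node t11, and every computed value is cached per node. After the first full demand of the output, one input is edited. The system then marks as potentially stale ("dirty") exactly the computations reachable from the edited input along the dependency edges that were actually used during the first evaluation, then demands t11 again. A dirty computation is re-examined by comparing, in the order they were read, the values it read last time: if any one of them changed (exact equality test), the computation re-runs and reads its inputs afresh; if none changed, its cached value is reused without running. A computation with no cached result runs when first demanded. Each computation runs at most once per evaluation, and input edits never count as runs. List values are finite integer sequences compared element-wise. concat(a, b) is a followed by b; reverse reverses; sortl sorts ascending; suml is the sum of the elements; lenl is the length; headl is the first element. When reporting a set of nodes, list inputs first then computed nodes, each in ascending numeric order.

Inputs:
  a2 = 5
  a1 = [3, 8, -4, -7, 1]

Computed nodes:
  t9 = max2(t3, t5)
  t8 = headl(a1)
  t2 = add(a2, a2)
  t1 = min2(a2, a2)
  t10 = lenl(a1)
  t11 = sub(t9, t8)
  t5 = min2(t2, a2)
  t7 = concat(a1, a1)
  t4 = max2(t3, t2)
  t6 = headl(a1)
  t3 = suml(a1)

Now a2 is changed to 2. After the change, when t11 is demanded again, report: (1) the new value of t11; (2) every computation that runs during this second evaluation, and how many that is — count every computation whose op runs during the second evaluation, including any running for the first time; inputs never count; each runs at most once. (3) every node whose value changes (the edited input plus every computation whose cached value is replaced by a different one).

New value of t11: -1.
Computations that run: t2, t5, t9, t11 — 4 in total.
Values that change: a2, t2, t5, t9, t11.

First evaluation (everything demanded from the output):
  t2 = add(5, 5) = 10
  t3 = suml([3, 8, -4, -7, 1]) = 1
  t5 = min2(10, 5) = 5
  t8 = headl([3, 8, -4, -7, 1]) = 3
  t9 = max2(1, 5) = 5
  t11 = sub(5, 3) = 2

Propagation after the edit:
  t2: runs — a2 5->2; a2 5->2; result 4.
  t5: runs — t2 10->4; a2 5->2; result 2.
  t9: runs — t5 5->2; result 2.
  t11: runs — t9 5->2; result -1.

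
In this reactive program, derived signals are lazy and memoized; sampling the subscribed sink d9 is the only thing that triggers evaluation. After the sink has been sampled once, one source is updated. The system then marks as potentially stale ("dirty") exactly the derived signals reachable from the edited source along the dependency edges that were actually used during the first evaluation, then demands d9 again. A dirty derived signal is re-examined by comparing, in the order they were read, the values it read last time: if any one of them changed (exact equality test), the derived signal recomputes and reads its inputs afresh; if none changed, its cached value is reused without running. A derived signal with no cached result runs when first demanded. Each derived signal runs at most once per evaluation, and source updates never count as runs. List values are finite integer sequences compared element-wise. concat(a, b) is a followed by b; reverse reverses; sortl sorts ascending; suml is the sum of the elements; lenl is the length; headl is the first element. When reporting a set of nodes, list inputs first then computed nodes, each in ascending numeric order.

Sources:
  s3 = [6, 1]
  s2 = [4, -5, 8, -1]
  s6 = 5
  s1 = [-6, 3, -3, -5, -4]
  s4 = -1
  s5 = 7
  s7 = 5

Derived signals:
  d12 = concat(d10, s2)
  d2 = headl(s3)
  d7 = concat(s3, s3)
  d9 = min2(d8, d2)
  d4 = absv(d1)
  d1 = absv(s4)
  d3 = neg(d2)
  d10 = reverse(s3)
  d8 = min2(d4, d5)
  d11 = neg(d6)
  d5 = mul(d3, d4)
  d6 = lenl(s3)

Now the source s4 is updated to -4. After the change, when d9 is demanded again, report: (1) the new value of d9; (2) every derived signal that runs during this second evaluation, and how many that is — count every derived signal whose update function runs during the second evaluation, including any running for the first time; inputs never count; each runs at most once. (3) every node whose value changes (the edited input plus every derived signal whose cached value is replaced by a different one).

Demanding d9 again yields -24.
5 derived signals run: d1, d4, d5, d8, d9.
The nodes whose values change: s4, d1, d4, d5, d8, d9.

First demand of the output computes:
  d1 = absv(-1) = 1
  d2 = headl([6, 1]) = 6
  d3 = neg(6) = -6
  d4 = absv(1) = 1
  d5 = mul(-6, 1) = -6
  d8 = min2(1, -6) = -6
  d9 = min2(-6, 6) = -6

After the edit, cleaning proceeds:
  d1: a read changed (s4 -1->-4) — executes, giving 4.
  d4: a read changed (d1 1->4) — executes, giving 4.
  d5: a read changed (d4 1->4) — executes, giving -24.
  d8: a read changed (d4 1->4; d5 -6->-24) — executes, giving -24.
  d9: a read changed (d8 -6->-24) — executes, giving -24.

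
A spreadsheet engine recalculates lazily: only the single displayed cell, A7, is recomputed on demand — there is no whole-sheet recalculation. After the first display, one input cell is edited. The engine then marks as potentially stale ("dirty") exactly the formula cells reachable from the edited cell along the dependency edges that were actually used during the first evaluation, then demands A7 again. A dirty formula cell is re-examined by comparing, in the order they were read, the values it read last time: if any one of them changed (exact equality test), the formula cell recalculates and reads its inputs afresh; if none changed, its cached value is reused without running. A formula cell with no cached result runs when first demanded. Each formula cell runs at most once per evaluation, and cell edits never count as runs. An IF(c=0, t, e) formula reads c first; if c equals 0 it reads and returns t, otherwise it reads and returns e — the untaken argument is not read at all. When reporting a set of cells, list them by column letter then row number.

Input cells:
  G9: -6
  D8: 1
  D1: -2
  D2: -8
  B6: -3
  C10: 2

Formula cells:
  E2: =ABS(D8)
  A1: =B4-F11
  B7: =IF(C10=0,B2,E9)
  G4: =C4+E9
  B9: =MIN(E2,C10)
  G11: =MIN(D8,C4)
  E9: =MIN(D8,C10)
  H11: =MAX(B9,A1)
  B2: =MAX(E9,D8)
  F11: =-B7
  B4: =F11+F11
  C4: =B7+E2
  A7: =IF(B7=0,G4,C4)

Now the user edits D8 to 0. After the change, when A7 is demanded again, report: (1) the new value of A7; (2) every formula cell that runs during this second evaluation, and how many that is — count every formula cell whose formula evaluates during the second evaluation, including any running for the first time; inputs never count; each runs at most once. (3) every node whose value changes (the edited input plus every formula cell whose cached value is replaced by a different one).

New value of A7: 0.
Formula cells that run: A7, B7, C4, E2, E9, G4 — 6 in total.
Values that change: A7, B7, C4, D8, E2, E9.
Key observation: a condition flipped, so demand reaches new nodes — G4 runs for the first time.

First evaluation (everything demanded from the output):
  E2 = ABS(1) = 1
  E9 = MIN(1, 2) = 1
  B7 = IF(C10=0: C10=2 -> else branch E9) = 1
  C4 = 1 + 1 = 2
  A7 = IF(B7=0: B7=1 -> else branch C4) = 2

Propagation after the edit:
  E2: runs — D8 1->0; result 0.
  E9: runs — D8 1->0; result 0.
  B7: runs — E9 1->0; result 0.
  C4: runs — B7 1->0; E2 1->0; result 0.
  G4: demanded for the first time — runs, produces 0.
  A7: runs — B7 1->0; C4 2->0; result 0.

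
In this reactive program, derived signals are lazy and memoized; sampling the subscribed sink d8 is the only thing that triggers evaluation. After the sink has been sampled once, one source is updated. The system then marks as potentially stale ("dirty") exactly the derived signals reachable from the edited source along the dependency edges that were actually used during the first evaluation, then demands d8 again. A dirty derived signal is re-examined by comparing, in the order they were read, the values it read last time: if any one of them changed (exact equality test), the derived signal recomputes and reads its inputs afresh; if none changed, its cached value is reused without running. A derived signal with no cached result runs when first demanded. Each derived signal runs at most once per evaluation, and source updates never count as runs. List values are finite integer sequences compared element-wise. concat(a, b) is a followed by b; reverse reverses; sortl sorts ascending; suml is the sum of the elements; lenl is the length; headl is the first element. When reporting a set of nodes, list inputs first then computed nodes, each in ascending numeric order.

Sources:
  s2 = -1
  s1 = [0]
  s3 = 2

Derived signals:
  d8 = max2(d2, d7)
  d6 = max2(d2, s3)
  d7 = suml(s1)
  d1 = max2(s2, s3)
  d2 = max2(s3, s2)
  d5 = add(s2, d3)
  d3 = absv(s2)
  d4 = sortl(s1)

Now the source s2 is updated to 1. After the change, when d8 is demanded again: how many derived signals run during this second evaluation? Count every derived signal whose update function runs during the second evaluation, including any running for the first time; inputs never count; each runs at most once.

First demand of the output computes:
  d2 = max2(2, -1) = 2
  d7 = suml([0]) = 0
  d8 = max2(2, 0) = 2

After the edit, cleaning proceeds:
  d2: a read changed (s2 -1->1) — executes, giving 2 — identical to its old value.
  d8: dirty, but its reads are unchanged (d2 unchanged, d7 unchanged); cached 2 stands.

Note the absorption at d2: it re-runs yet its value is the same, leaving the output's value untouched.

1 derived signals run: d2.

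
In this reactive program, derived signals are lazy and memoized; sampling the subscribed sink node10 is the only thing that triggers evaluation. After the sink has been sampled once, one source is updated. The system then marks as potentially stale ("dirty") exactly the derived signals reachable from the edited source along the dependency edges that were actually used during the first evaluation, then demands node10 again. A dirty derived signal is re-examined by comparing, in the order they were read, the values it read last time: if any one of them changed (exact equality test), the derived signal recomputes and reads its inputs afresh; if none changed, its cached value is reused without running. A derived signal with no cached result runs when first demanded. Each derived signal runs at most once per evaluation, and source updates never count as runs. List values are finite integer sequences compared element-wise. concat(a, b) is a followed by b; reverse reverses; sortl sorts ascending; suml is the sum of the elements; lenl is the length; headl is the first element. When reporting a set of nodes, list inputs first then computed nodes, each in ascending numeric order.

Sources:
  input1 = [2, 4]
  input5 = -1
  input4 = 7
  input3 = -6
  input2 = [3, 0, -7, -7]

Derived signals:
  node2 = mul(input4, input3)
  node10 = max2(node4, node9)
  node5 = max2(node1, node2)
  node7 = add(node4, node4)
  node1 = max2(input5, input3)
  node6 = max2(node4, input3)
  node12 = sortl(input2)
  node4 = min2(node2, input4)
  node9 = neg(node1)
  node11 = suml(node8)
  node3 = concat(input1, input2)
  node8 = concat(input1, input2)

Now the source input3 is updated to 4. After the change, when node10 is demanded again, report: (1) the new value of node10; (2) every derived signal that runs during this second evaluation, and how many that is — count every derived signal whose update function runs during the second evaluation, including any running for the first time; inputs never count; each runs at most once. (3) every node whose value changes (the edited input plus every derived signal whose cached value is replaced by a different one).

Demanding node10 again yields 7.
5 derived signals run: node1, node2, node4, node9, node10.
The nodes whose values change: input3, node1, node2, node4, node9, node10.

First demand of the output computes:
  node1 = max2(-1, -6) = -1
  node2 = mul(7, -6) = -42
  node4 = min2(-42, 7) = -42
  node9 = neg(-1) = 1
  node10 = max2(-42, 1) = 1

After the edit, cleaning proceeds:
  node1: a read changed (input3 -6->4) — executes, giving 4.
  node2: a read changed (input3 -6->4) — executes, giving 28.
  node4: a read changed (node2 -42->28) — executes, giving 7.
  node9: a read changed (node1 -1->4) — executes, giving -4.
  node10: a read changed (node4 -42->7; node9 1->-4) — executes, giving 7.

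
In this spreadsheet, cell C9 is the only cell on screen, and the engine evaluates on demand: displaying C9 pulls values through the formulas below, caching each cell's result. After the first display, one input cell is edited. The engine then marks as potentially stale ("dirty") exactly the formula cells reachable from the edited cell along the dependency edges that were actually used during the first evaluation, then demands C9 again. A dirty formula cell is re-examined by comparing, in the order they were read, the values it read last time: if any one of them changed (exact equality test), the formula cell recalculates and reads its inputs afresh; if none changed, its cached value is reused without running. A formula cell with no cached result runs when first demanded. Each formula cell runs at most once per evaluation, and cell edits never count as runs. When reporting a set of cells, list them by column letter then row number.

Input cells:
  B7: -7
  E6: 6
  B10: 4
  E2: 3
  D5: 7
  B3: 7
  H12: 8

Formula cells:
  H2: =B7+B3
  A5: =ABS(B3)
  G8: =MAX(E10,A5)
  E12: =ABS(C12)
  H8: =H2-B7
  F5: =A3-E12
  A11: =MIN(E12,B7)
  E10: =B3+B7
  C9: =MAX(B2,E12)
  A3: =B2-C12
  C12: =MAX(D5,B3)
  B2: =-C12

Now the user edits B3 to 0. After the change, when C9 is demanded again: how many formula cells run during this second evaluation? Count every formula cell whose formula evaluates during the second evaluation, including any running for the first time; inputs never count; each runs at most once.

Initial pass — values computed on the first demand:
  C12 = MAX(7, 7) = 7
  B2 = -(7) = -7
  E12 = ABS(7) = 7
  C9 = MAX(-7, 7) = 7

Second demand — change propagation:
  C12: re-runs because B3 7->0; new result 7 (unchanged).
  B2: re-examined; everything it read last time is the same (C12 unchanged) — cache -7 kept, no run.
  E12: re-examined; everything it read last time is the same (C12 unchanged) — cache 7 kept, no run.
  C9: re-examined; everything it read last time is the same (B2 unchanged, E12 unchanged) — cache 7 kept, no run.

The important point: C12 recomputes to an identical value, and the output ends up unchanged.

Run set: C12 (1 run).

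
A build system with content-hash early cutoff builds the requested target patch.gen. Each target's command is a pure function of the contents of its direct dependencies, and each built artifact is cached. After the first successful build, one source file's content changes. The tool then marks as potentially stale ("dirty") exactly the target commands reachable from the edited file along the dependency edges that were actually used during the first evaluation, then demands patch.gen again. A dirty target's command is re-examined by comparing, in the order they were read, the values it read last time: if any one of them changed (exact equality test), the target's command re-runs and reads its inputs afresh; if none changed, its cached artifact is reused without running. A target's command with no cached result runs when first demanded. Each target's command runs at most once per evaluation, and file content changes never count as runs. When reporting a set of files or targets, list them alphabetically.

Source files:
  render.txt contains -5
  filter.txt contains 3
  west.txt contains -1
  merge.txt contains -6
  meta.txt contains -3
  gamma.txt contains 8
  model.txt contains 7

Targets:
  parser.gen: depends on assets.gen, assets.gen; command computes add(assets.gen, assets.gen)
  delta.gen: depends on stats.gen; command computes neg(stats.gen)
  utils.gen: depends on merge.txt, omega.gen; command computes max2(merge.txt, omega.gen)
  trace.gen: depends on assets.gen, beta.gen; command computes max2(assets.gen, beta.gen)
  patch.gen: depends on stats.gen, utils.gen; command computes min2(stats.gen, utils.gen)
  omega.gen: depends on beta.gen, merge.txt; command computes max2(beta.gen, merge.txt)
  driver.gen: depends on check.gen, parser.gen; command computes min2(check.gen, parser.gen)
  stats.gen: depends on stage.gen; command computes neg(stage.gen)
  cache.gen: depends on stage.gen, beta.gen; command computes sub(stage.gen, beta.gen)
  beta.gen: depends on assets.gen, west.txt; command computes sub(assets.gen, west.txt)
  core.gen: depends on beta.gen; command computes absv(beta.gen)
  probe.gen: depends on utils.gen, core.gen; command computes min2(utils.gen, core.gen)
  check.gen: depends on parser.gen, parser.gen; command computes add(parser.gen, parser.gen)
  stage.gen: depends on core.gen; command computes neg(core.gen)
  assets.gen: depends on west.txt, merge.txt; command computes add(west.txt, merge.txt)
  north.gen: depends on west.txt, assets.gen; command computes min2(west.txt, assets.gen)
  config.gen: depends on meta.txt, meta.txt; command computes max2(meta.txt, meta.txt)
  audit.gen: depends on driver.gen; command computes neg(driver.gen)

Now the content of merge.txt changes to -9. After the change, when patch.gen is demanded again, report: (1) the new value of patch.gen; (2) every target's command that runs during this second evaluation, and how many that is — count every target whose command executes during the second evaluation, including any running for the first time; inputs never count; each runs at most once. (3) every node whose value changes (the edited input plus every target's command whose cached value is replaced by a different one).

New value of patch.gen: -9.
Target commands that run: assets.gen, beta.gen, core.gen, omega.gen, patch.gen, stage.gen, stats.gen, utils.gen — 8 in total.
Values that change: assets.gen, beta.gen, core.gen, merge.txt, omega.gen, patch.gen, stage.gen, stats.gen, utils.gen.

First evaluation (everything demanded from the output):
  assets.gen = add(-1, -6) = -7
  beta.gen = sub(-7, -1) = -6
  core.gen = absv(-6) = 6
  omega.gen = max2(-6, -6) = -6
  stage.gen = neg(6) = -6
  stats.gen = neg(-6) = 6
  utils.gen = max2(-6, -6) = -6
  patch.gen = min2(6, -6) = -6

Propagation after the edit:
  assets.gen: runs — merge.txt -6->-9; result -10.
  beta.gen: runs — assets.gen -7->-10; result -9.
  core.gen: runs — beta.gen -6->-9; result 9.
  omega.gen: runs — beta.gen -6->-9; merge.txt -6->-9; result -9.
  stage.gen: runs — core.gen 6->9; result -9.
  stats.gen: runs — stage.gen -6->-9; result 9.
  utils.gen: runs — merge.txt -6->-9; omega.gen -6->-9; result -9.
  patch.gen: runs — stats.gen 6->9; utils.gen -6->-9; result -9.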